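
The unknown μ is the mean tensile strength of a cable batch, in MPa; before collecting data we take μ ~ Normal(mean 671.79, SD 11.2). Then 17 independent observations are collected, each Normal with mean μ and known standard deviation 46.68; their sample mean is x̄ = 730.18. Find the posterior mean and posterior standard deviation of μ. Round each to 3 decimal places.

Posterior mean ≈ 700.670; posterior SD ≈ 7.962

Prior precision 1/τ₀² = 1/11.2² = 0.00797194; data precision n/σ² = 17/46.68² = 0.00780166.
Posterior precision = 0.00797194 + 0.00780166 = 0.0157736, giving posterior SD = 1/√0.0157736 = 7.962.
Posterior mean = (0.00797194·671.79 + 0.00780166·730.18) / 0.0157736 = 700.670.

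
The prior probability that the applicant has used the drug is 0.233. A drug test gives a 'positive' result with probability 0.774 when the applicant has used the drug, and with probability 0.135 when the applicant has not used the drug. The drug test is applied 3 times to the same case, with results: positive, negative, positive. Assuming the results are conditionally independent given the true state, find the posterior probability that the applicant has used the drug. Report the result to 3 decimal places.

Posterior P(H) ≈ 0.723

Let H be the event that the applicant has used the drug; start with P(H) = 0.233. P('positive'|H) = 0.774, P('positive'|¬H) = 0.135.
Update on result 1 ('positive'): P(H) ← 0.774·0.2330 / (0.774·0.2330 + 0.135·0.7670) = 0.18034/0.28389 = 0.6353.
Update on result 2 ('negative'): P(H) ← 0.226·0.6353 / (0.226·0.6353 + 0.865·0.3647) = 0.14357/0.45907 = 0.3127.
Update on result 3 ('positive'): P(H) ← 0.774·0.3127 / (0.774·0.3127 + 0.135·0.6873) = 0.24206/0.33484 = 0.7229.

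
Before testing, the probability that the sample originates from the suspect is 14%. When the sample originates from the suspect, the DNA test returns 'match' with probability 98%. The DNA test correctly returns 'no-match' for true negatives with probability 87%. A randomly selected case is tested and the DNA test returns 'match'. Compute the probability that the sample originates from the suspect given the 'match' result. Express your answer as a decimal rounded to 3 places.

P(H | E) ≈ 0.551

Let H be the event that the sample originates from the suspect. P(H) = 0.14, so P(¬H) = 0.86. With E the 'match' result, P(E|H) = 0.98 and P(E|¬H) = 0.13.
P(E) = 0.98·0.14 + 0.13·0.86 = 0.13720 + 0.11180 = 0.24900.
By Bayes' theorem, P(H|E) = 0.13720 / 0.24900 = 0.551.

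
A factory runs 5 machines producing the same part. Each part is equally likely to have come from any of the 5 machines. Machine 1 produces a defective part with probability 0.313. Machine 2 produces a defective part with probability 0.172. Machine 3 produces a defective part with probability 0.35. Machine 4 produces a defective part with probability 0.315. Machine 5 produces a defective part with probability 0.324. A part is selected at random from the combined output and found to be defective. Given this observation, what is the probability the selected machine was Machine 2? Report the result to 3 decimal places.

Posterior probability ≈ 0.117

Tabulate prior·likelihood by source: [1] prior 0.2, lik 0.313, product 0.06260; [2] prior 0.2, lik 0.172, product 0.03440; [3] prior 0.2, lik 0.35, product 0.07000; [4] prior 0.2, lik 0.315, product 0.06300; [5] prior 0.2, lik 0.324, product 0.06480.
Normalizing constant = 0.29480; the posterior for Machine 2 is its product over the sum, 0.03440/0.29480 = 0.117.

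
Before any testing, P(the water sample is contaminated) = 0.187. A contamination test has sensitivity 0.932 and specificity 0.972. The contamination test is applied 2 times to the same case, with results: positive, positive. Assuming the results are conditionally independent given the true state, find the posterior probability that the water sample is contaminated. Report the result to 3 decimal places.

Let H be the event that the water sample is contaminated; start with P(H) = 0.187. P('positive'|H) = 0.932, P('positive'|¬H) = 0.028.
Update on result 1 ('positive'): P(H) ← 0.932·0.1870 / (0.932·0.1870 + 0.028·0.8130) = 0.17428/0.19705 = 0.8845.
Update on result 2 ('positive'): P(H) ← 0.932·0.8845 / (0.932·0.8845 + 0.028·0.1155) = 0.82433/0.82757 = 0.9961.

Posterior P(H) ≈ 0.996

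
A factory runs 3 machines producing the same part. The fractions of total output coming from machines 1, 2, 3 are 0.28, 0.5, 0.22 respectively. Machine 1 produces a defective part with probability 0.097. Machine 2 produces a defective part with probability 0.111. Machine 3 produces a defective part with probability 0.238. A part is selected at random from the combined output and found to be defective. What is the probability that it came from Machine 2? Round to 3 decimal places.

P(defective|M1) = 0.097; P(defective|M2) = 0.111; P(defective|M3) = 0.238.
Prior × likelihood for each source: 0.28·0.097=0.02716, 0.5·0.111=0.05550, 0.22·0.238=0.05236. Summing gives P(defective) = 0.13502.
P(Machine 2 | defective) = 0.05550 / 0.13502 = 0.411.

Posterior probability ≈ 0.411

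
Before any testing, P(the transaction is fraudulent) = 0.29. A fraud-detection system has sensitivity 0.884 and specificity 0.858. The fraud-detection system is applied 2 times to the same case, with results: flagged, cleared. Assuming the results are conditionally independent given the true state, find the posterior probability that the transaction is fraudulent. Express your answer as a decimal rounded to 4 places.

Posterior P(H) ≈ 0.2558

With H the event that the transaction is fraudulent, the joint likelihood of the observed sequence is P(data|H) = 0.884·0.116 = 0.10254 and P(data|¬H) = 0.142·0.858 = 0.12184.
Bayes: P(H|data) = 0.29·0.10254 / (0.29·0.10254 + 0.71·0.12184) = 0.029738/0.11624 = 0.2558.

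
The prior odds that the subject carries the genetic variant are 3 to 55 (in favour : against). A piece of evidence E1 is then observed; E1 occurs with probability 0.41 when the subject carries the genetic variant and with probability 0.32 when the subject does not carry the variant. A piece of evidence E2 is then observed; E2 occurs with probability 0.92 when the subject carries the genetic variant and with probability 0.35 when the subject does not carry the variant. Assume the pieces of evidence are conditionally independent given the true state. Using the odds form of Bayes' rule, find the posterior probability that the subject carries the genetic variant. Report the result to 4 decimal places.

Prior odds = 3/55 = 0.054545.
Likelihood ratio for E1 = 0.41/0.32 = 1.2812.
Likelihood ratio for E2 = 0.92/0.35 = 2.6286.
Posterior odds = prior odds × LR₁ × LR₂ = 0.18370.
Posterior probability = odds/(1+odds) = 0.18370/1.1837 = 0.1552.

Posterior probability ≈ 0.1552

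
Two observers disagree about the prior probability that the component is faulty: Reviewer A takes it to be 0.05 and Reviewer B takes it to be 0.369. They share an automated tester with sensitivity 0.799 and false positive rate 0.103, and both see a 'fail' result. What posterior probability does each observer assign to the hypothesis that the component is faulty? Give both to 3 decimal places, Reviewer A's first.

P('+'|H) = 0.799, P('+'|¬H) = 0.103.
Reviewer A: numerator 0.799·0.05 = 0.039950; evidence = 0.039950+0.103·0.95 = 0.13780; posterior = 0.290.
Reviewer B: numerator 0.799·0.369 = 0.29483; evidence = 0.29483+0.103·0.631 = 0.35982; posterior = 0.819.

Reviewer A: 0.290; Reviewer B: 0.819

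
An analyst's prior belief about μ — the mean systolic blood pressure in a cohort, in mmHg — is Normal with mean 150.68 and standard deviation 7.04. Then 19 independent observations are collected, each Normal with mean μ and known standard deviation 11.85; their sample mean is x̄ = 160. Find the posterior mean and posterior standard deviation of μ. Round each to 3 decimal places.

With known σ, the Normal prior is conjugate. Weight on the data is w = (n/σ²)/(n/σ² + 1/τ₀²) = 0.135306/(0.135306+0.0201769) = 0.87023.
Posterior mean = w·x̄ + (1−w)·μ₀ = 0.87023·160 + 0.12977·150.68 = 158.791. Posterior variance = 1/(0.135306+0.0201769) = 6.43158, so SD = 2.536.

Posterior mean ≈ 158.791; posterior SD ≈ 2.536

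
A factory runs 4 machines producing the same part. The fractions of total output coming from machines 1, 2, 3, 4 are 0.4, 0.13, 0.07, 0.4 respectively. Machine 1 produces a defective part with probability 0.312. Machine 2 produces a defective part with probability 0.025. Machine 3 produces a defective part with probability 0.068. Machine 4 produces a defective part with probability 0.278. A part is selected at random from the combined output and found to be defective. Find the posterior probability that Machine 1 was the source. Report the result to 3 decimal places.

Tabulate prior·likelihood by source: [1] prior 0.4, lik 0.312, product 0.1248; [2] prior 0.13, lik 0.025, product 0.003250; [3] prior 0.07, lik 0.068, product 0.004760; [4] prior 0.4, lik 0.278, product 0.1112.
Normalizing constant = 0.24401; the posterior for Machine 1 is its product over the sum, 0.1248/0.24401 = 0.511.

Posterior probability ≈ 0.511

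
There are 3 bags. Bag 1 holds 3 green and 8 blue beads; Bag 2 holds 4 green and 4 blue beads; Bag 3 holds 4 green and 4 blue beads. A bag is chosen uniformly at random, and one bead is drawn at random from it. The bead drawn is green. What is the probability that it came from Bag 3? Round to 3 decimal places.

Posterior probability ≈ 0.393

P(green|Bag 1) = 0.2727; P(green|Bag 2) = 0.5; P(green|Bag 3) = 0.5.
Prior × likelihood for each source: 0.333333·0.2727=0.09091, 0.333333·0.5=0.1667, 0.333333·0.5=0.1667. Summing gives P(green) = 0.42424.
P(Bag 3 | green) = 0.1667 / 0.42424 = 0.393.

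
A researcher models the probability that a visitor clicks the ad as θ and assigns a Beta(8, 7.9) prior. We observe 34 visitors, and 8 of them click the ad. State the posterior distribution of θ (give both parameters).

The binomial likelihood is conjugate to the Beta prior: with 8 successes and 26 failures, the posterior is Beta(8+8, 7.9+26) = Beta(16, 33.9).

Posterior: Beta(16, 33.9)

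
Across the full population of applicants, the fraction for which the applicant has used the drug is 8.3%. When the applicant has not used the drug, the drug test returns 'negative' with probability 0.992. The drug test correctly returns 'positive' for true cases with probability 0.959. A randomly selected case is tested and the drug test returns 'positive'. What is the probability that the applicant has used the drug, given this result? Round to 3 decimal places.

P(H | E) ≈ 0.916

Write H for 'the applicant has used the drug'. Prior odds H:¬H = 0.083/0.917 = 0.090513. For the 'positive' outcome, the likelihood ratio is 0.959/0.008 = 119.88.
Posterior odds = 0.090513 × 119.88 = 10.850, so P(H|E) = 10.850/(1+10.850) = 0.916.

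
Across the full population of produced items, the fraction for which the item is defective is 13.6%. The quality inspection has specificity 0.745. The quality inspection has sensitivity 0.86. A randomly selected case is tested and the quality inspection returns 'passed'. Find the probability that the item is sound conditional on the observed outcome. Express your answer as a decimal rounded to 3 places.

P(¬H | E) ≈ 0.971

Write H for 'the item is defective'. Prior odds H:¬H = 0.136/0.864 = 0.15741. For the 'passed' outcome, the likelihood ratio is 0.14/0.745 = 0.18792.
Posterior odds = 0.15741 × 0.18792 = 0.029580, so P(H|E) = 0.029580/(1+0.029580) = 0.029. Then P(¬H|E) = 1 − 0.029 = 0.971.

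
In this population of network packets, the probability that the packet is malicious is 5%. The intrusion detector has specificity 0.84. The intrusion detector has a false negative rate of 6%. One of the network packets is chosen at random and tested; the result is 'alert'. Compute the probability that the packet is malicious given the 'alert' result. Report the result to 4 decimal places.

Let H be the event that the packet is malicious. P(H) = 0.05, so P(¬H) = 0.95. With E the 'alert' result, P(E|H) = 0.94 and P(E|¬H) = 0.16.
P(E) = 0.94·0.05 + 0.16·0.95 = 0.047000 + 0.15200 = 0.19900.
By Bayes' theorem, P(H|E) = 0.047000 / 0.19900 = 0.2362.

P(H | E) ≈ 0.2362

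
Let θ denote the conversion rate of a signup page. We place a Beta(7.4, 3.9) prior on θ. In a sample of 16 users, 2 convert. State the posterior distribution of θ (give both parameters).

Observing 2 successes and 14 failures updates Beta(7.4, 3.9) by adding the success and failure counts to the two shape parameters: α = 7.4+2 = 9.4, β = 3.9+14 = 17.9.

Posterior: Beta(9.4, 17.9)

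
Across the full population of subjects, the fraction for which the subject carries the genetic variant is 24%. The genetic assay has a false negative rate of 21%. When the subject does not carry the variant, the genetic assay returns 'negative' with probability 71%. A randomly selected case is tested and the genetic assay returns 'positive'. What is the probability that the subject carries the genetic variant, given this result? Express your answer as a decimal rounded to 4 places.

P(H | E) ≈ 0.4624

Write H for 'the subject carries the genetic variant'. Prior odds H:¬H = 0.24/0.76 = 0.31579. For the 'positive' outcome, the likelihood ratio is 0.79/0.29 = 2.7241.
Posterior odds = 0.31579 × 2.7241 = 0.86025, so P(H|E) = 0.86025/(1+0.86025) = 0.4624.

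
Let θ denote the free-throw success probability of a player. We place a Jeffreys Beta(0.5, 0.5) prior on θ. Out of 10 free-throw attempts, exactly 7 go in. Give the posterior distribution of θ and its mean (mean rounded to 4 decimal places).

The binomial likelihood is conjugate to the Beta prior: with 7 successes and 3 failures, the posterior is Beta(0.5+7, 0.5+3) = Beta(7.5, 3.5).
E[θ | data] = 7.5/(7.5+3.5) = 0.6818.

Posterior: Beta(7.5, 3.5); mean ≈ 0.6818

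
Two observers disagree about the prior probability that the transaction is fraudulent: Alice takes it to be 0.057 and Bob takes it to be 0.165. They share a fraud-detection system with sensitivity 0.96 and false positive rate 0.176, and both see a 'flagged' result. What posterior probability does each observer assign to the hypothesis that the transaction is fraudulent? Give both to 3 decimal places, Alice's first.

The likelihood ratio for a 'flagged' result is 0.96/0.176 = 5.4545.
Alice: prior odds 0.057/0.943 = 0.060445; posterior odds 0.32970; posterior probability 0.248.
Bob: prior odds 0.165/0.835 = 0.19760; posterior odds 1.0778; posterior probability 0.519.

Alice: 0.248; Bob: 0.519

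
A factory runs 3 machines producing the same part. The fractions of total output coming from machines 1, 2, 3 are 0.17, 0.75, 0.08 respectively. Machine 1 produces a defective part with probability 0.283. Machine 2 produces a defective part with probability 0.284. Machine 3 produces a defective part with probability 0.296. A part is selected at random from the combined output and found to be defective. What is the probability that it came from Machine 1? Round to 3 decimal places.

Posterior probability ≈ 0.169

Tabulate prior·likelihood by source: [1] prior 0.17, lik 0.283, product 0.04811; [2] prior 0.75, lik 0.284, product 0.2130; [3] prior 0.08, lik 0.296, product 0.02368.
Normalizing constant = 0.28479; the posterior for Machine 1 is its product over the sum, 0.04811/0.28479 = 0.169.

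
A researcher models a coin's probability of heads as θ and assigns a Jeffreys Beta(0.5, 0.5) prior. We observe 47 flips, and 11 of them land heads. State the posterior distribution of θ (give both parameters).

Observing 11 successes and 36 failures updates Beta(0.5, 0.5) by adding the success and failure counts to the two shape parameters: α = 0.5+11 = 11.5, β = 0.5+36 = 36.5.

Posterior: Beta(11.5, 36.5)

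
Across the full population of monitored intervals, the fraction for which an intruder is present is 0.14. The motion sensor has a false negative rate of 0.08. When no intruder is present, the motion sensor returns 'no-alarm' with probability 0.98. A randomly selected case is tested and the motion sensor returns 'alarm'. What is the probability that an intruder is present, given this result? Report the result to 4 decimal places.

P(H | E) ≈ 0.8822

Let H be the event that an intruder is present. P(H) = 0.14, so P(¬H) = 0.86. With E the 'alarm' result, P(E|H) = 0.92 and P(E|¬H) = 0.02.
P(E) = 0.92·0.14 + 0.02·0.86 = 0.12880 + 0.017200 = 0.14600.
By Bayes' theorem, P(H|E) = 0.12880 / 0.14600 = 0.8822.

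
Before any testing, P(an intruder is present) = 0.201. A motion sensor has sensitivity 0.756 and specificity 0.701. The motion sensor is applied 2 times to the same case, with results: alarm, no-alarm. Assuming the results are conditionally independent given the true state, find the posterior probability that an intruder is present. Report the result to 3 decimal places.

Posterior P(H) ≈ 0.181

With H the event that an intruder is present, the joint likelihood of the observed sequence is P(data|H) = 0.756·0.244 = 0.18446 and P(data|¬H) = 0.299·0.701 = 0.20960.
Bayes: P(H|data) = 0.201·0.18446 / (0.201·0.18446 + 0.799·0.20960) = 0.037077/0.20455 = 0.1813.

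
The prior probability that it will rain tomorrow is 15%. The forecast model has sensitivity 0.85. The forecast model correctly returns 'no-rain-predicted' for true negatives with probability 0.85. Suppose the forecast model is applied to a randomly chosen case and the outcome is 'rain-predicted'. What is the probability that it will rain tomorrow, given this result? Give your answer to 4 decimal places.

Write H for 'it will rain tomorrow'. Prior odds H:¬H = 0.15/0.85 = 0.17647. For the 'rain-predicted' outcome, the likelihood ratio is 0.85/0.15 = 5.6667.
Posterior odds = 0.17647 × 5.6667 = 1.0000, so P(H|E) = 1.0000/(1+1.0000) = 0.5000.

P(H | E) ≈ 0.5000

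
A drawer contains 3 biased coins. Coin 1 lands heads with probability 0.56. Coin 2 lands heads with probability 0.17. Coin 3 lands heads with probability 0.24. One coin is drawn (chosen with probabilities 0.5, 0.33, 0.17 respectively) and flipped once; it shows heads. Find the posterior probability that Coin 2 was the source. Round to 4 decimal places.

P(heads|C1) = 0.56; P(heads|C2) = 0.17; P(heads|C3) = 0.24.
Prior × likelihood for each source: 0.5·0.56=0.2800, 0.33·0.17=0.05610, 0.17·0.24=0.04080. Summing gives P(heads) = 0.37690.
P(Coin 2 | heads) = 0.05610 / 0.37690 = 0.1488.

Posterior probability ≈ 0.1488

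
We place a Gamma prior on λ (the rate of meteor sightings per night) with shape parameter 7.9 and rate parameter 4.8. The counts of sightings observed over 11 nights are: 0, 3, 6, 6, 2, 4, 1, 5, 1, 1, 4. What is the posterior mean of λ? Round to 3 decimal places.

The Poisson likelihood adds the total count to the shape and the number of exposure periods to the rate. Here ∑xᵢ = 33 and n = 11, so shape 7.9→40.9 and rate 4.8→15.8.
E[λ | data] = 40.9/15.8 = 2.589.

Posterior mean ≈ 2.589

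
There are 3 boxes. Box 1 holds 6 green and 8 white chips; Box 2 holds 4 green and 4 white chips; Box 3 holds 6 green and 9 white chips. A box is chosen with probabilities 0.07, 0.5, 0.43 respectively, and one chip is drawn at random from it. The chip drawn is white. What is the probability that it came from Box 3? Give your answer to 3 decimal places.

Posterior probability ≈ 0.471

Tabulate prior·likelihood by source: [1] prior 0.07, lik 0.5714, product 0.04000; [2] prior 0.5, lik 0.5, product 0.2500; [3] prior 0.43, lik 0.6, product 0.2580.
Normalizing constant = 0.54800; the posterior for Box 3 is its product over the sum, 0.2580/0.54800 = 0.471.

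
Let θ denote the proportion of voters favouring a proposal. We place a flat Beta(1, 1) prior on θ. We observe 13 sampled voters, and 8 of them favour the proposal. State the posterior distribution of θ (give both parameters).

The binomial likelihood is conjugate to the Beta prior: with 8 successes and 5 failures, the posterior is Beta(1+8, 1+5) = Beta(9, 6).

Posterior: Beta(9, 6)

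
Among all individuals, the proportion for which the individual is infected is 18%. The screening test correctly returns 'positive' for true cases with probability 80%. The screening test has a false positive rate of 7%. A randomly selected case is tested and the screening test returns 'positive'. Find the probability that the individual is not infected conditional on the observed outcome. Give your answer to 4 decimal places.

Let H be the event that the individual is infected. P(H) = 0.18, so P(¬H) = 0.82. With E the 'positive' result, P(E|H) = 0.8 and P(E|¬H) = 0.07.
P(E) = 0.8·0.18 + 0.07·0.82 = 0.14400 + 0.057400 = 0.20140.
By Bayes' theorem, P(H|E) = 0.14400 / 0.20140 = 0.7150. Hence P(¬H|E) = 1 − 0.7150 = 0.2850.

P(¬H | E) ≈ 0.2850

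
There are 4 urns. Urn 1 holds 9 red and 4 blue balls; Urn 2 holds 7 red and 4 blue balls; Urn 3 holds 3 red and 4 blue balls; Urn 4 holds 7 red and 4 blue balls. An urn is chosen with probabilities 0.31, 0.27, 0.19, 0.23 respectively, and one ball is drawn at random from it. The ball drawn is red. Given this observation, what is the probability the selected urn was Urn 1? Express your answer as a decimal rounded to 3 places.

Posterior probability ≈ 0.349

Tabulate prior·likelihood by source: [1] prior 0.31, lik 0.6923, product 0.2146; [2] prior 0.27, lik 0.6364, product 0.1718; [3] prior 0.19, lik 0.4286, product 0.08143; [4] prior 0.23, lik 0.6364, product 0.1464.
Normalizing constant = 0.61423; the posterior for Urn 1 is its product over the sum, 0.2146/0.61423 = 0.349.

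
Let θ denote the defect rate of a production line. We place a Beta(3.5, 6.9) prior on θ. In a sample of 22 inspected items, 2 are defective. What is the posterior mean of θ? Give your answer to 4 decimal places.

Posterior mean ≈ 0.1698

The binomial likelihood is conjugate to the Beta prior: with 2 successes and 20 failures, the posterior is Beta(3.5+2, 6.9+20) = Beta(5.5, 26.9).
Posterior mean = α/(α+β) = 5.5/32.4 = 0.1698.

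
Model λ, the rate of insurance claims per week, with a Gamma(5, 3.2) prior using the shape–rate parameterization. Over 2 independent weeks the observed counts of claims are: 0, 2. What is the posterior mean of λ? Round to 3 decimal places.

Total count ∑xᵢ = 2 over n = 2 weeks.
Gamma is conjugate to the Poisson likelihood: posterior is Gamma(shape = 5+2 = 7, rate = 3.2+2 = 5.2).
E[λ | data] = 7/5.2 = 1.346.

Posterior mean ≈ 1.346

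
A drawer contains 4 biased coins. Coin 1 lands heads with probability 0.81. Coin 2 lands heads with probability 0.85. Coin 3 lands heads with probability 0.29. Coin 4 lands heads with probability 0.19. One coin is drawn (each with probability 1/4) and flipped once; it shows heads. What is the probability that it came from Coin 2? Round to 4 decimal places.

P(heads|C1) = 0.81; P(heads|C2) = 0.85; P(heads|C3) = 0.29; P(heads|C4) = 0.19.
Prior × likelihood for each source: 0.25·0.81=0.2025, 0.25·0.85=0.2125, 0.25·0.29=0.07250, 0.25·0.19=0.04750. Summing gives P(heads) = 0.53500.
P(Coin 2 | heads) = 0.2125 / 0.53500 = 0.3972.

Posterior probability ≈ 0.3972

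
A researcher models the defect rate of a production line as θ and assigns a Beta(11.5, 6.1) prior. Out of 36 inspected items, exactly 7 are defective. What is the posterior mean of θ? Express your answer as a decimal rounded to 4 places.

Posterior mean ≈ 0.3451

The binomial likelihood is conjugate to the Beta prior: with 7 successes and 29 failures, the posterior is Beta(11.5+7, 6.1+29) = Beta(18.5, 35.1).
Posterior mean = α/(α+β) = 18.5/53.6 = 0.3451.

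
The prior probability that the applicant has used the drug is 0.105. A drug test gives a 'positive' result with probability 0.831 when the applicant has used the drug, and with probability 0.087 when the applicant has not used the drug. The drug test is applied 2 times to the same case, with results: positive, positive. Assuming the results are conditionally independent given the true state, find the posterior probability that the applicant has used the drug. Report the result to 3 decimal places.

Posterior P(H) ≈ 0.915

With H the event that the applicant has used the drug, the joint likelihood of the observed sequence is P(data|H) = 0.831·0.831 = 0.69056 and P(data|¬H) = 0.087·0.087 = 0.0075690.
Bayes: P(H|data) = 0.105·0.69056 / (0.105·0.69056 + 0.895·0.0075690) = 0.072509/0.079283 = 0.9146.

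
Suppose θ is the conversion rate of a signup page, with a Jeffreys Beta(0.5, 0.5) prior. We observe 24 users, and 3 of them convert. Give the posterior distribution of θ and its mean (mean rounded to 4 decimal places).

The binomial likelihood is conjugate to the Beta prior: with 3 successes and 21 failures, the posterior is Beta(0.5+3, 0.5+21) = Beta(3.5, 21.5).
E[θ | data] = 3.5/(3.5+21.5) = 0.1400.

Posterior: Beta(3.5, 21.5); mean ≈ 0.1400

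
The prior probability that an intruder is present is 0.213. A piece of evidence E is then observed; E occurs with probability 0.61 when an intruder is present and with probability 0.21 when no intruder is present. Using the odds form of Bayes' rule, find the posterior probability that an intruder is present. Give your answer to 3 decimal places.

Prior odds = 0.213/(1−0.213) = 0.27065.
Likelihood ratio for E = 0.61/0.21 = 2.9048.
Posterior odds = prior odds × LR = 0.78617.
Posterior probability = odds/(1+odds) = 0.78617/1.7862 = 0.440.

Posterior probability ≈ 0.440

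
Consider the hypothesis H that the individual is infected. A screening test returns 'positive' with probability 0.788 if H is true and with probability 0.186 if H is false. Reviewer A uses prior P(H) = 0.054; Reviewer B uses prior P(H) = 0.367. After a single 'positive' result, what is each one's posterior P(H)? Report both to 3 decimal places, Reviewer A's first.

P('+'|H) = 0.788, P('+'|¬H) = 0.186.
Reviewer A: numerator 0.788·0.054 = 0.042552; evidence = 0.042552+0.186·0.946 = 0.21851; posterior = 0.195.
Reviewer B: numerator 0.788·0.367 = 0.28920; evidence = 0.28920+0.186·0.633 = 0.40693; posterior = 0.711.

Reviewer A: 0.195; Reviewer B: 0.711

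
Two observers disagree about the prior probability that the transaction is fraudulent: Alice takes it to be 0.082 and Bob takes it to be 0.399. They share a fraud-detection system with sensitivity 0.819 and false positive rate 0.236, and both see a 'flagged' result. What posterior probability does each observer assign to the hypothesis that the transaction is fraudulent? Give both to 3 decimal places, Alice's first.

Alice: 0.237; Bob: 0.697

P('+'|H) = 0.819, P('+'|¬H) = 0.236.
Alice: numerator 0.819·0.082 = 0.067158; evidence = 0.067158+0.236·0.918 = 0.28381; posterior = 0.237.
Bob: numerator 0.819·0.399 = 0.32678; evidence = 0.32678+0.236·0.601 = 0.46862; posterior = 0.697.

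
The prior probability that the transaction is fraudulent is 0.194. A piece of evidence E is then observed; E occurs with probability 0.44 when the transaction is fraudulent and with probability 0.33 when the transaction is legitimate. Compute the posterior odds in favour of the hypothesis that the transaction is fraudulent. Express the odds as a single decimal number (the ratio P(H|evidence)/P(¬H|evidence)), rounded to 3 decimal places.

Posterior odds ≈ 0.321

Prior odds = 0.194/(1−0.194) = 0.24069.
Likelihood ratio for E = 0.44/0.33 = 1.3333.
Posterior odds = prior odds × LR = 0.32093.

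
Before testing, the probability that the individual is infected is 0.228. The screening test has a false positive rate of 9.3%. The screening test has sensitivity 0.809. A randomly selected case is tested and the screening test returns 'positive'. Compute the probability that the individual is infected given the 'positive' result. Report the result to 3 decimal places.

P(H | E) ≈ 0.720

Write H for 'the individual is infected'. Prior odds H:¬H = 0.228/0.772 = 0.29534. For the 'positive' outcome, the likelihood ratio is 0.809/0.093 = 8.6989.
Posterior odds = 0.29534 × 8.6989 = 2.5691, so P(H|E) = 2.5691/(1+2.5691) = 0.720.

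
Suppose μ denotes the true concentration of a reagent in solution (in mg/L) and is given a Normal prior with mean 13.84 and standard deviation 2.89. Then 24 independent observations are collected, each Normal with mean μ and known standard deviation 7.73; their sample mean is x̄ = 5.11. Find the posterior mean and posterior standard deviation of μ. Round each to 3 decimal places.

Posterior mean ≈ 7.115; posterior SD ≈ 1.385

Prior precision 1/τ₀² = 1/2.89² = 0.119730; data precision n/σ² = 24/7.73² = 0.401654.
Posterior precision = 0.119730 + 0.401654 = 0.521385, giving posterior SD = 1/√0.521385 = 1.385.
Posterior mean = (0.119730·13.84 + 0.401654·5.11) / 0.521385 = 7.115.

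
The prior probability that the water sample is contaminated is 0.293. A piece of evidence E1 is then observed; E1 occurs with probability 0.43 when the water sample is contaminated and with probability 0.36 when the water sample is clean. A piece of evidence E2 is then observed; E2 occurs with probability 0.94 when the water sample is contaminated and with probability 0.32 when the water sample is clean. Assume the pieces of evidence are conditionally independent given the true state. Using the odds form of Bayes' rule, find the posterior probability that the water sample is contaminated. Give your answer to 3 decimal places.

Prior odds = 0.293/(1−0.293) = 0.41443.
Likelihood ratio for E1 = 0.43/0.36 = 1.1944.
Likelihood ratio for E2 = 0.94/0.32 = 2.9375.
Posterior odds = prior odds × LR₁ × LR₂ = 1.4541.
Posterior probability = odds/(1+odds) = 1.4541/2.4541 = 0.593.

Posterior probability ≈ 0.593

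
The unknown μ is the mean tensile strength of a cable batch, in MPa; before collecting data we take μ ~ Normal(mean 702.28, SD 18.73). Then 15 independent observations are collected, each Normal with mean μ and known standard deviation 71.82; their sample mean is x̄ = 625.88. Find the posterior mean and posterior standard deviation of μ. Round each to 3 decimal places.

Posterior mean ≈ 663.698; posterior SD ≈ 13.178

Prior precision 1/τ₀² = 1/18.73² = 0.00285052; data precision n/σ² = 15/71.82² = 0.00290804.
Posterior precision = 0.00285052 + 0.00290804 = 0.00575856, giving posterior SD = 1/√0.00575856 = 13.178.
Posterior mean = (0.00285052·702.28 + 0.00290804·625.88) / 0.00575856 = 663.698.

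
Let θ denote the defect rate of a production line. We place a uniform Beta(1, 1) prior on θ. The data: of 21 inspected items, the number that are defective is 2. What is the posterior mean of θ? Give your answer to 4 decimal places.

Posterior mean ≈ 0.1304

Observing 2 successes and 19 failures updates Beta(1, 1) by adding the success and failure counts to the two shape parameters: α = 1+2 = 3, β = 1+19 = 20.
Posterior mean = α/(α+β) = 3/23 = 0.1304.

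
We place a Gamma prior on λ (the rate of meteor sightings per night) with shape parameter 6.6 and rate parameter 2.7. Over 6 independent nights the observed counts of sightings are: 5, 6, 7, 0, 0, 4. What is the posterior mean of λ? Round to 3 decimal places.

Posterior mean ≈ 3.287

The Poisson likelihood adds the total count to the shape and the number of exposure periods to the rate. Here ∑xᵢ = 22 and n = 6, so shape 6.6→28.6 and rate 2.7→8.7.
Posterior mean = shape/rate = 28.6/8.7 = 3.287.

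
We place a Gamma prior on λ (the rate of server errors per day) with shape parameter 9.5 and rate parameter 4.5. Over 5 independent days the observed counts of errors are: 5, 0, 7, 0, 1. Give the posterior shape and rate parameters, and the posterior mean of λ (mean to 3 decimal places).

Posterior: Gamma(shape=22.5, rate=9.5); mean ≈ 2.368

Total count ∑xᵢ = 13 over n = 5 days.
Gamma is conjugate to the Poisson likelihood: posterior is Gamma(shape = 9.5+13 = 22.5, rate = 4.5+5 = 9.5).
E[λ | data] = 22.5/9.5 = 2.368.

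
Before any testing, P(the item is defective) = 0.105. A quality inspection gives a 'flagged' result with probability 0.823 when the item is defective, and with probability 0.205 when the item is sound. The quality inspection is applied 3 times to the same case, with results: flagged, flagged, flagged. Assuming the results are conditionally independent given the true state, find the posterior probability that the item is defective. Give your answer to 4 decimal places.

Let H be the event that the item is defective; start with P(H) = 0.105. P('flagged'|H) = 0.823, P('flagged'|¬H) = 0.205.
Update on result 1 ('flagged'): P(H) ← 0.823·0.1050 / (0.823·0.1050 + 0.205·0.8950) = 0.086415/0.26989 = 0.3202.
Update on result 2 ('flagged'): P(H) ← 0.823·0.3202 / (0.823·0.3202 + 0.205·0.6798) = 0.26351/0.40287 = 0.6541.
Update on result 3 ('flagged'): P(H) ← 0.823·0.6541 / (0.823·0.6541 + 0.205·0.3459) = 0.53831/0.60922 = 0.8836.

Posterior P(H) ≈ 0.8836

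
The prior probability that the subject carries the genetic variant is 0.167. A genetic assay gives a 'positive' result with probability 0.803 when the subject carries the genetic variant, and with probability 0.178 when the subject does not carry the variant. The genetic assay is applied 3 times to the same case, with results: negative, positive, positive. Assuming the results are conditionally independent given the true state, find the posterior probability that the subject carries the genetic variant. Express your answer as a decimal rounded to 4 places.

Let H be the event that the subject carries the genetic variant; start with P(H) = 0.167. P('positive'|H) = 0.803, P('positive'|¬H) = 0.178.
Update on result 1 ('negative'): P(H) ← 0.197·0.1670 / (0.197·0.1670 + 0.822·0.8330) = 0.032899/0.71762 = 0.0458.
Update on result 2 ('positive'): P(H) ← 0.803·0.0458 / (0.803·0.0458 + 0.178·0.9542) = 0.036813/0.20665 = 0.1781.
Update on result 3 ('positive'): P(H) ← 0.803·0.1781 / (0.803·0.1781 + 0.178·0.8219) = 0.14305/0.28934 = 0.4944.

Posterior P(H) ≈ 0.4944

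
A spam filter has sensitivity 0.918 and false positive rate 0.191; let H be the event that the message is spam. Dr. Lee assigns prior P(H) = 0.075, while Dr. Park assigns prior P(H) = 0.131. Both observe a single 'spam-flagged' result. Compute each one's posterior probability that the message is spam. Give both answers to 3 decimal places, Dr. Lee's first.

Dr. Lee: 0.280; Dr. Park: 0.420

P('+'|H) = 0.918, P('+'|¬H) = 0.191.
Dr. Lee: numerator 0.918·0.075 = 0.068850; evidence = 0.068850+0.191·0.925 = 0.24552; posterior = 0.280.
Dr. Park: numerator 0.918·0.131 = 0.12026; evidence = 0.12026+0.191·0.869 = 0.28624; posterior = 0.420.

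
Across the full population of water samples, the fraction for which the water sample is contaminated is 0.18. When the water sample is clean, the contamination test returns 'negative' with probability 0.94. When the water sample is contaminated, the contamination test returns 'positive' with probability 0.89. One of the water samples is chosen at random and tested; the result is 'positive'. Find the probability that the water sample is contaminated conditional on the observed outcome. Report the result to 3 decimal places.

P(H | E) ≈ 0.765

Write H for 'the water sample is contaminated'. Prior odds H:¬H = 0.18/0.82 = 0.21951. For the 'positive' outcome, the likelihood ratio is 0.89/0.06 = 14.833.
Posterior odds = 0.21951 × 14.833 = 3.2561, so P(H|E) = 3.2561/(1+3.2561) = 0.765.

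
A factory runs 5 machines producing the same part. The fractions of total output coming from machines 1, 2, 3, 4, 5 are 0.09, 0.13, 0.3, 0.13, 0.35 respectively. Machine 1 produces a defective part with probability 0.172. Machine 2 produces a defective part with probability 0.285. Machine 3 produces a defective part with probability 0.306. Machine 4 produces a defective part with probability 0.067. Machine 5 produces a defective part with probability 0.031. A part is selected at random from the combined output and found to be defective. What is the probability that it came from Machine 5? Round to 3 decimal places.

Posterior probability ≈ 0.066

Tabulate prior·likelihood by source: [1] prior 0.09, lik 0.172, product 0.01548; [2] prior 0.13, lik 0.285, product 0.03705; [3] prior 0.3, lik 0.306, product 0.09180; [4] prior 0.13, lik 0.067, product 0.008710; [5] prior 0.35, lik 0.031, product 0.01085.
Normalizing constant = 0.16389; the posterior for Machine 5 is its product over the sum, 0.01085/0.16389 = 0.066.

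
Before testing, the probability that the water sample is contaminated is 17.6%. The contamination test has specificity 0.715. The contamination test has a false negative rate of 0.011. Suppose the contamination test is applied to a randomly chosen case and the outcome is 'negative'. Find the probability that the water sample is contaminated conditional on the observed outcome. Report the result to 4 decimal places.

Let H be the event that the water sample is contaminated. P(H) = 0.176, so P(¬H) = 0.824. With E the 'negative' result, P(E|H) = 0.011 and P(E|¬H) = 0.715.
P(E) = 0.011·0.176 + 0.715·0.824 = 0.0019360 + 0.58916 = 0.59110.
By Bayes' theorem, P(H|E) = 0.0019360 / 0.59110 = 0.0033.

P(H | E) ≈ 0.0033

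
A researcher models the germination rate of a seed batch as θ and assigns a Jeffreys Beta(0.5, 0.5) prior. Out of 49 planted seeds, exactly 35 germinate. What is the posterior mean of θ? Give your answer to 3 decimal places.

Observing 35 successes and 14 failures updates Beta(0.5, 0.5) by adding the success and failure counts to the two shape parameters: α = 0.5+35 = 35.5, β = 0.5+14 = 14.5.
Posterior mean = α/(α+β) = 35.5/50 = 0.710.

Posterior mean ≈ 0.710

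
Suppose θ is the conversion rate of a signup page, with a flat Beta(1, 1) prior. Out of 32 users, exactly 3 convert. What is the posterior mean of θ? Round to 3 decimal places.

Observing 3 successes and 29 failures updates Beta(1, 1) by adding the success and failure counts to the two shape parameters: α = 1+3 = 4, β = 1+29 = 30.
Posterior mean = α/(α+β) = 4/34 = 0.118.

Posterior mean ≈ 0.118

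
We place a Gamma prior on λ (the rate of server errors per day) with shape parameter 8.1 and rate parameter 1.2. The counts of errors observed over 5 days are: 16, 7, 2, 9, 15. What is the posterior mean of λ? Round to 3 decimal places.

Total count ∑xᵢ = 49 over n = 5 days.
Gamma is conjugate to the Poisson likelihood: posterior is Gamma(shape = 8.1+49 = 57.1, rate = 1.2+5 = 6.2).
E[λ | data] = 57.1/6.2 = 9.210.

Posterior mean ≈ 9.210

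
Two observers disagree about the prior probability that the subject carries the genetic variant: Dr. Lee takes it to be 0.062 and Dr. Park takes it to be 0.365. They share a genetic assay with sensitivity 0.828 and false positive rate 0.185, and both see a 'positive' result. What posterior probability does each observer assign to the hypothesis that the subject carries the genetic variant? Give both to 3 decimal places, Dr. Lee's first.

P('+'|H) = 0.828, P('+'|¬H) = 0.185.
Dr. Lee: numerator 0.828·0.062 = 0.051336; evidence = 0.051336+0.185·0.938 = 0.22487; posterior = 0.228.
Dr. Park: numerator 0.828·0.365 = 0.30222; evidence = 0.30222+0.185·0.635 = 0.41969; posterior = 0.720.

Dr. Lee: 0.228; Dr. Park: 0.720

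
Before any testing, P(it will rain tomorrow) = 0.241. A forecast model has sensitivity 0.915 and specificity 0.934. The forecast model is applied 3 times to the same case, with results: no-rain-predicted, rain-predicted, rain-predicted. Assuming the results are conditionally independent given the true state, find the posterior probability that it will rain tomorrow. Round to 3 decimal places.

Posterior P(H) ≈ 0.847

With H the event that it will rain tomorrow, the joint likelihood of the observed sequence is P(data|H) = 0.085·0.915·0.915 = 0.071164 and P(data|¬H) = 0.934·0.066·0.066 = 0.0040685.
Bayes: P(H|data) = 0.241·0.071164 / (0.241·0.071164 + 0.759·0.0040685) = 0.017151/0.020239 = 0.8474.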